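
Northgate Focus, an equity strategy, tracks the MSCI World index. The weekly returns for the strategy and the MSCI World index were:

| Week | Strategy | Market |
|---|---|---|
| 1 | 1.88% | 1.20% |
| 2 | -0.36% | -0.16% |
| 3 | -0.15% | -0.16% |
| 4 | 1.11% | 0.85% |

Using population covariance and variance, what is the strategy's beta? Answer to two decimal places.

r̄p = 0.6200%,  r̄m = 0.4325%
Cov = Σ(rp − r̄p)(rm − r̄m) / 4 = 0.5521
Var(rm) = Σ(rm − r̄m)² / 4 = 0.3664
β = Cov / Var = 0.5521 / 0.3664 = 1.5068

1.51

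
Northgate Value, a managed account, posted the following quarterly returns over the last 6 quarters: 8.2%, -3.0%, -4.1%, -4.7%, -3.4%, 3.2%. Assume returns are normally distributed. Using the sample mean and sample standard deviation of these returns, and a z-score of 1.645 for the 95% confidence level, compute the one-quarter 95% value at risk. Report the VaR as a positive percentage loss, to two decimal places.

9.17

r̄ = (8.2 − 3 − 4.1 − 4.7 − 3.4 + 3.2) / 6 = -0.6333%
Sample std dev = √[134.5333 / 5] = 5.1872%
VaR = −(r̄ − z·σ) = −(-0.6333 − 1.645 × 5.1872) = −(-9.1662) = 9.1662%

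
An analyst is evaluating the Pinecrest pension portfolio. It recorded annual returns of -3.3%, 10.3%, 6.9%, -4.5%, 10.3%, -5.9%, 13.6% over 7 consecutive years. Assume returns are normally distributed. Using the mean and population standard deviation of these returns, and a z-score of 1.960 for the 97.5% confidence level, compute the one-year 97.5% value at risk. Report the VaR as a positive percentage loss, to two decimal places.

Mean return μ = 27.40 / 7 = 3.9143%
Σ(r − μ)² = (-3.3 − 3.9143)² + (10.3 − 3.9143)² + (6.9 − 3.9143)² + … = 403.4486
population σ = √(403.4486 / 7) = √57.6355 = 7.5918%
VaR = −(μ − z·σ) = −(3.9143 − 1.960 × 7.5918) = −(-10.9656) = 10.9656%

10.97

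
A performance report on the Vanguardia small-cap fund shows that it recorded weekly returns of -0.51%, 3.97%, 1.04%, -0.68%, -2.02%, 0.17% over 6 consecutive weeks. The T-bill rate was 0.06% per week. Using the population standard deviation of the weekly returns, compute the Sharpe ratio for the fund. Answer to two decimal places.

r̄ = (-0.51 + 3.97 + 1.04 − 0.68 − 2.02 + 0.17) / 6 = 1.970 / 6 = 0.3283%
Σ(r − r̄)² = (-0.51 − 0.3283)² + (3.97 − 0.3283)² + … = 21.0275
σ = √[21.0275 / 6] = 1.8721%
Sharpe = (r̄ − rf) / σ = (0.3283 − 0.06) / 1.8721 = 0.2683 / 1.8721 = 0.1433

0.14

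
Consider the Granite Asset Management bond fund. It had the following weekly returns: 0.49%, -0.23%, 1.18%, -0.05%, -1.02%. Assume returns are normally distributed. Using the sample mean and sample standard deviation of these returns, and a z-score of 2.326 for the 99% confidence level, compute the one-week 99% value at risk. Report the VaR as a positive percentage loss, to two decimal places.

1.84

μ = (0.49 − 0.23 + 1.18 − 0.05 − 1.02) / 5 = 0.0740%
Sample std dev = √[2.7009 / 4] = 0.8217%
VaR = −(μ − z·σ) = −(0.0740 − 2.326 × 0.8217) = −(-1.8373) = 1.8373%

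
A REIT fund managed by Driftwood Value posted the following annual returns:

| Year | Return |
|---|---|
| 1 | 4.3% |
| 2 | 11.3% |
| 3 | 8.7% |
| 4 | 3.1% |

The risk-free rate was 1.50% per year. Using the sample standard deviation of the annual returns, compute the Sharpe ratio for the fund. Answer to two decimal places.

r̄ = (4.3 + 11.3 + 8.7 + 3.1) / 4 = 27.40 / 4 = 6.8500%
Σ(r − r̄)² = (4.3 − 6.8500)² + (11.3 − 6.8500)² + … = 43.7900
sample σ = √(43.7900 / 3) = √14.5967 = 3.8206%
Sharpe = (r̄ − rf) / σ = (6.8500 − 1.5) / 3.8206 = 5.3500 / 3.8206 = 1.4003

1.40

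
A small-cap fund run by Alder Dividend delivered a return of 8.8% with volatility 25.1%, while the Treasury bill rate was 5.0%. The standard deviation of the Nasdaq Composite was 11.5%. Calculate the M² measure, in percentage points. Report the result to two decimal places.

6.74

Sharpe = (Rp − Rf) / σp = (8.8% − 5.0%) / 25.1% = 0.1514
M² = Rf + Sharpe × σm = 5.0% + 0.1514 × 11.5% = 6.7411%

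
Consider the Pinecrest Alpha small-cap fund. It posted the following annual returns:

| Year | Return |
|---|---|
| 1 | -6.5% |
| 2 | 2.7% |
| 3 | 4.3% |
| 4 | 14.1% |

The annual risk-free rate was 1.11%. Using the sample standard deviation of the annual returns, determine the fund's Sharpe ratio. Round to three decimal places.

r̄ = (-6.5 + 2.7 + 4.3 + 14.1) / 4 = 14.60 / 4 = 3.6500%
Sample std dev = √[213.5500 / 3] = 8.4370%
Sharpe = (r̄ − rf) / σ = (3.6500 − 1.11) / 8.4370 = 2.5400 / 8.4370 = 0.3011

0.301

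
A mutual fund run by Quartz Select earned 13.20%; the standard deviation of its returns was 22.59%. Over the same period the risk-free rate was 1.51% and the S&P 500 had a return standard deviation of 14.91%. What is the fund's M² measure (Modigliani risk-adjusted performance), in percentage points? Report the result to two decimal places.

9.23

Sharpe = (Rp − Rf) / σp = (13.20% − 1.51%) / 22.59% = 0.5175
M² = Rf + Sharpe × σm = 1.51% + 0.5175 × 14.91% = 9.2259%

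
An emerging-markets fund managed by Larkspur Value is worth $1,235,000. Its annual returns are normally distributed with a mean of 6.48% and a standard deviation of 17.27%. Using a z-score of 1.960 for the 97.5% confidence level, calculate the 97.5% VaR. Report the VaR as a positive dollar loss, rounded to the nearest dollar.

Return at the 97.5% tail: μ − z·σ = 6.48% − 1.960 × 17.27% = 6.48 − 33.8492 = -27.3692%
VaR = −(-27.3692%) × $1,235,000 = 27.3692% × $1,235,000 = $338,010

$338,010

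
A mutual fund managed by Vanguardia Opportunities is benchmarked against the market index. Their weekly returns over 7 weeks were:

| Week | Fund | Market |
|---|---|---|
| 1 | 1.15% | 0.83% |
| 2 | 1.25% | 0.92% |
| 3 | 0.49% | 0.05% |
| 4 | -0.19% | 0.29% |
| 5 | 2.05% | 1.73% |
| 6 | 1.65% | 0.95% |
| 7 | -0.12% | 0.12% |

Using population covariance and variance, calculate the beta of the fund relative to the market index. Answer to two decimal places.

1.32

r̄p = 0.8971%,  r̄m = 0.6986%
Cov = Σ(rp − r̄p)(rm − r̄m) / 7 = 0.3981
Var(rm) = Σ(rm − r̄m)² / 7 = 0.3022
β = Cov / Var = 0.3981 / 0.3022 = 1.3173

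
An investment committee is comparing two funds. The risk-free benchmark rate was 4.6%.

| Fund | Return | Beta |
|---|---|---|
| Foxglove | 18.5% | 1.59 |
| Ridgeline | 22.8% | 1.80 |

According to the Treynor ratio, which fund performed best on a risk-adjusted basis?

Foxglove: Treynor = (18.5% − 4.6%) / 1.59 = 8.742
Ridgeline: Treynor = (22.8% − 4.6%) / 1.80 = 10.111
Highest: Ridgeline (10.111).

Ridgeline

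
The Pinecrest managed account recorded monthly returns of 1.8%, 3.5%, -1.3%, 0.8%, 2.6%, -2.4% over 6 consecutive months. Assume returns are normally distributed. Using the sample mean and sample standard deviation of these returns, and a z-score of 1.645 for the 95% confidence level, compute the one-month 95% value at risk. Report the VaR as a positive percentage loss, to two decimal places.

2.93

Mean return r̄ = 5.00 / 6 = 0.8333%
Σ(r − r̄)² = 26.1733; sample σ = √(26.1733/5) = 2.2879%
VaR = −(r̄ − z·σ) = −(0.8333 − 1.645 × 2.2879) = −(-2.9303) = 2.9303%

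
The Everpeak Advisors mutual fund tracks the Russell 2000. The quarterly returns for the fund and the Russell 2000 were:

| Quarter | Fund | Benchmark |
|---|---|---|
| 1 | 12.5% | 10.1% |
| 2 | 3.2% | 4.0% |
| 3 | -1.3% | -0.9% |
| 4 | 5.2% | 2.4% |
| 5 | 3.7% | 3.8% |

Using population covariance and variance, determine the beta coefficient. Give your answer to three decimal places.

r̄p = 4.6600%,  r̄m = 3.8800%
Cov = Σ(rp − r̄p)(rm − r̄m) / 5 = 15.2712
Var(rm) = Σ(rm − r̄m)² / 5 = 12.7496
β = Cov / Var = 15.2712 / 12.7496 = 1.1978

1.198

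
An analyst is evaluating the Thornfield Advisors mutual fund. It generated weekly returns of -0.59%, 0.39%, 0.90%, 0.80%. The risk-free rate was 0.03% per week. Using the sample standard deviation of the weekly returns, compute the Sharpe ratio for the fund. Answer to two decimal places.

0.51

r̄ = (-0.59 + 0.39 + 0.9 + 0.8) / 4 = 1.500 / 4 = 0.3750%
Sample std dev = √[1.3877 / 3] = 0.6801%
Sharpe = (r̄ − rf) / σ = (0.3750 − 0.03) / 0.6801 = 0.3450 / 0.6801 = 0.5073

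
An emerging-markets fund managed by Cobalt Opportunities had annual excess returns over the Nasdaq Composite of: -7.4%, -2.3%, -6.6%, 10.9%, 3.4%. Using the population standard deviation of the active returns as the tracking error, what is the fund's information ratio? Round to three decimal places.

-0.059

Mean return r̄ = -2.00 / 5 = -0.4000%
Population std dev = √[233.1800 / 5] = 6.8291%
IR = r̄ / tracking error = -0.4000 / 6.8291 = -0.0586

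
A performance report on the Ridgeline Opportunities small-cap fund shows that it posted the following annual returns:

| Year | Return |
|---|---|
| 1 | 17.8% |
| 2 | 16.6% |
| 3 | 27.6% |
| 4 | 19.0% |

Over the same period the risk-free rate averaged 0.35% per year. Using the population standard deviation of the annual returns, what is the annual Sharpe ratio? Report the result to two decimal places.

r̄ = (17.8 + 16.6 + 27.6 + 19) / 4 = 81.00 / 4 = 20.2500%
Population σ = √[Σ(r − r̄)² / 4] = √[74.9100 / 4] = √18.7275 = 4.3275%
Sharpe = (r̄ − rf) / σ = (20.2500 − 0.35) / 4.3275 = 19.9000 / 4.3275 = 4.5985

4.60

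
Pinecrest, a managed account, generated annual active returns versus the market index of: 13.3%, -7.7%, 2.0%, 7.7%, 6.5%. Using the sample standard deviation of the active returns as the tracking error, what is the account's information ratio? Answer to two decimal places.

Mean return r̄ = 21.80 / 5 = 4.3600%
Σ(r − r̄)² = (13.3 − 4.3600)² + (-7.7 − 4.3600)² + … = 246.6720
sample σ = √(246.6720 / 4) = √61.6680 = 7.8529%
IR = r̄ / tracking error = 4.3600 / 7.8529 = 0.5552

0.56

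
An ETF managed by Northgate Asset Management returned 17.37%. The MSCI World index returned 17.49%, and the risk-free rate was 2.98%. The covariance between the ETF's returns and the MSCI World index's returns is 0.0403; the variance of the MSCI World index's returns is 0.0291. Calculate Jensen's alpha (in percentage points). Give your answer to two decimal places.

β = Cov / Var = 0.0403 / 0.0291 = 1.3849
E[R] = Rf + β(Rm − Rf) = 2.98% + 1.3849 × (17.49% − 2.98%) = 23.0749%
α = Rp − E[R] = 17.37% − 23.0749% = -5.7049

-5.70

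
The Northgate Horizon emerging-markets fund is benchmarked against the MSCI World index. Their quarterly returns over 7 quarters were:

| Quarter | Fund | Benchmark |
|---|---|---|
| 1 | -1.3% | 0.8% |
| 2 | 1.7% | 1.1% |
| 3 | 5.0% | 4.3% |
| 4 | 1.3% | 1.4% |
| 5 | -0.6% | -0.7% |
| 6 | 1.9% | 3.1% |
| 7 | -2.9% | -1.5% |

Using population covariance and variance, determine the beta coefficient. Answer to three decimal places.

1.176

r̄p = 0.7286%,  r̄m = 1.2143%
Cov = Σ(rp − r̄p)(rm − r̄m) / 7 = 4.0882
Var(rm) = Σ(rm − r̄m)² / 7 = 3.4755
β = Cov / Var = 4.0882 / 3.4755 = 1.1763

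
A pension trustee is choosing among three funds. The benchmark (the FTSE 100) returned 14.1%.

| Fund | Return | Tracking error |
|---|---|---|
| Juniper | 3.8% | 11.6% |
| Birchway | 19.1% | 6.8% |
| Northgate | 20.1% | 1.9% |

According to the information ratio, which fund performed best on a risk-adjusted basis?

Juniper: IR = (3.8% − 14.1%) / 11.6% = -0.888
Birchway: IR = (19.1% − 14.1%) / 6.8% = 0.735
Northgate: IR = (20.1% − 14.1%) / 1.9% = 3.158
Highest: Northgate (3.158).

Northgate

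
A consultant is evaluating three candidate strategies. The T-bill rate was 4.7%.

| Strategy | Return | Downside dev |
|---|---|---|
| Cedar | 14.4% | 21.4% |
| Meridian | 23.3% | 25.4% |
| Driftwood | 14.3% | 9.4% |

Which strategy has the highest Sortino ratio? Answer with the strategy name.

Driftwood

Cedar: Sortino ratio = (14.4% − 4.7%) / 21.4% = 0.453
Meridian: Sortino ratio = (23.3% − 4.7%) / 25.4% = 0.732
Driftwood: Sortino ratio = (14.3% − 4.7%) / 9.4% = 1.021
Highest: Driftwood (1.021).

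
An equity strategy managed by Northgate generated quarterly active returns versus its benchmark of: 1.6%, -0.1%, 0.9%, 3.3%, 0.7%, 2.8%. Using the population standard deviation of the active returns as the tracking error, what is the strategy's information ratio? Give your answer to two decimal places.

Mean return r̄ = 9.20 / 6 = 1.5333%
Σ(r − r̄)² = 8.4933; population σ = √(8.4933/6) = 1.1898%
IR = r̄ / tracking error = 1.5333 / 1.1898 = 1.2887

1.29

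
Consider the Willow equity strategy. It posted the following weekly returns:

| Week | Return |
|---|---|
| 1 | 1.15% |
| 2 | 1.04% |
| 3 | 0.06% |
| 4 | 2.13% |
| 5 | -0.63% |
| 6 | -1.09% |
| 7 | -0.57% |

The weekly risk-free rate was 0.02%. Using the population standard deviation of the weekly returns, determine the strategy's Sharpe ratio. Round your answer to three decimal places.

0.257

μ = (1.15 + 1.04 + 0.06 + 2.13 − 0.63 − 1.09 − 0.57) / 7 = 2.090 / 7 = 0.2986%
Σ(r − μ)² = (1.15 − 0.2986)² + (1.04 − 0.2986)² + (0.06 − 0.2986)² + … = 8.2305
population σ = √(8.2305 / 7) = √1.1758 = 1.0843%
Sharpe = (μ − rf) / σ = (0.2986 − 0.02) / 1.0843 = 0.2786 / 1.0843 = 0.2569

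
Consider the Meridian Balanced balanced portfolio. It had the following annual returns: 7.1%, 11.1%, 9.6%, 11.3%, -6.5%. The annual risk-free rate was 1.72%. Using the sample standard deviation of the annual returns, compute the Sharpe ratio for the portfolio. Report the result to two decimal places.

μ = (7.1 + 11.1 + 9.6 + 11.3 − 6.5) / 5 = 32.60 / 5 = 6.5200%
Sample σ = √[Σ(r − μ)² / 4] = √[223.1680 / 4] = √55.7920 = 7.4694%
Sharpe = (μ − rf) / σ = (6.5200 − 1.72) / 7.4694 = 4.8000 / 7.4694 = 0.6426

0.64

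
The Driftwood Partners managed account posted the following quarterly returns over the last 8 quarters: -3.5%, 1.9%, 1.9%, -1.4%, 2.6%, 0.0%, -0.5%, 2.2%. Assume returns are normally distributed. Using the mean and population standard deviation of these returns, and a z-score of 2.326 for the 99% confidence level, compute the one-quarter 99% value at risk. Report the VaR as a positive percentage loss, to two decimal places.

4.25

Mean return r̄ = 3.20 / 8 = 0.4000%
Population σ = √[Σ(r − r̄)² / 8] = √[32.0000 / 8] = √4.0000 = 2.0000%
VaR = −(r̄ − z·σ) = −(0.4000 − 2.326 × 2.0000) = −(-4.2520) = 4.2520%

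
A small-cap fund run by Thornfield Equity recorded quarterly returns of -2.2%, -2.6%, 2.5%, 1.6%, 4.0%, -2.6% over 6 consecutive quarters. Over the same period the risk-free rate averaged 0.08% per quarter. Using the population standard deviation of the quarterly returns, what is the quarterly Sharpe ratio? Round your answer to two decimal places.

r̄ = (-2.2 − 2.6 + 2.5 + 1.6 + 4 − 2.6) / 6 = 0.1167%
Σ(r − r̄)² = 43.0883; population σ = √(43.0883/6) = 2.6798%
Sharpe = (r̄ − rf) / σ = (0.1167 − 0.08) / 2.6798 = 0.0367 / 2.6798 = 0.0137

0.01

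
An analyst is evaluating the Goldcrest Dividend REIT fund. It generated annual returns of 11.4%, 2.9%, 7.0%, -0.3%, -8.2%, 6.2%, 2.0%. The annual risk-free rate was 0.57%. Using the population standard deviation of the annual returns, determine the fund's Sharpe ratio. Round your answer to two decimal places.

0.42

μ = (11.4 + 2.9 + 7 − 0.3 − 8.2 + 6.2 + 2) / 7 = 21.00 / 7 = 3.0000%
Σ(r − μ)² = (11.4 − 3.0000)² + (2.9 − 3.0000)² + … = 234.1400
σ = √[234.1400 / 7] = 5.7835%
Sharpe = (μ − rf) / σ = (3.0000 − 0.57) / 5.7835 = 2.4300 / 5.7835 = 0.4202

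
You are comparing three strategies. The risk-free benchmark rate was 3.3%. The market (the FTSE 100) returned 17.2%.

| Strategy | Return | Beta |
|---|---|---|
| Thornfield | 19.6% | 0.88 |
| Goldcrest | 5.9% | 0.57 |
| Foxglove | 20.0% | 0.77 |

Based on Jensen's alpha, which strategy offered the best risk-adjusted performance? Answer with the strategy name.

Foxglove

Thornfield: α = 19.6% − [3.3% + 0.88 × (17.2% − 3.3%)] = 4.068
Goldcrest: α = 5.9% − [3.3% + 0.57 × (17.2% − 3.3%)] = -5.323
Foxglove: α = 20.0% − [3.3% + 0.77 × (17.2% − 3.3%)] = 5.997
Highest: Foxglove (5.997).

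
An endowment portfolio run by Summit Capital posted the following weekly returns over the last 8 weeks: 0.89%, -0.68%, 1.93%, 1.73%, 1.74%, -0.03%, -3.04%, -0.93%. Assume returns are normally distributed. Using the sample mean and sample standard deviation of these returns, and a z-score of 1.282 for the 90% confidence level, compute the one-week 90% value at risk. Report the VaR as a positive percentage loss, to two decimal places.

2.01

Mean return r̄ = 1.610 / 8 = 0.2013%
Σ(r − r̄)² = (0.89 − 0.2013)² + (-0.68 − 0.2013)² + … = 20.7833
sample σ = √(20.7833 / 7) = √2.9690 = 1.7231%
VaR = −(r̄ − z·σ) = −(0.2013 − 1.282 × 1.7231) = −(-2.0077) = 2.0077%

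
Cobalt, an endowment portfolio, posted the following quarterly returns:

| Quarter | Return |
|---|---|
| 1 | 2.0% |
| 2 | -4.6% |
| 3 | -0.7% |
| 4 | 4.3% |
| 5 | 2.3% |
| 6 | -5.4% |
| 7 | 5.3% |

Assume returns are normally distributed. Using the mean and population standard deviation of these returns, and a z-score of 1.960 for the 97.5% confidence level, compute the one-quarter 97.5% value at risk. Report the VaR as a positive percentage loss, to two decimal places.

r̄ = (2 − 4.6 − 0.7 + 4.3 + 2.3 − 5.4 + 5.3) / 7 = 3.20 / 7 = 0.4571%
Population σ = √[Σ(r − r̄)² / 7] = √[105.2171 / 7] = √15.0310 = 3.8770%
VaR = −(r̄ − z·σ) = −(0.4571 − 1.960 × 3.8770) = −(-7.1418) = 7.1418%

7.14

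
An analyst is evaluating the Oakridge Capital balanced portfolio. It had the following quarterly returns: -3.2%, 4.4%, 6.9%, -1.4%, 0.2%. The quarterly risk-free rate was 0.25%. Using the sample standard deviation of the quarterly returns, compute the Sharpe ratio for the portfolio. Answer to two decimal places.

0.27

μ = (-3.2 + 4.4 + 6.9 − 1.4 + 0.2) / 5 = 1.3800%
Σ(r − μ)² = (-3.2 − 1.3800)² + (4.4 − 1.3800)² + (6.9 − 1.3800)² + … = 69.6880
sample σ = √(69.6880 / 4) = √17.4220 = 4.1740%
Sharpe = (μ − rf) / σ = (1.3800 − 0.25) / 4.1740 = 1.1300 / 4.1740 = 0.2707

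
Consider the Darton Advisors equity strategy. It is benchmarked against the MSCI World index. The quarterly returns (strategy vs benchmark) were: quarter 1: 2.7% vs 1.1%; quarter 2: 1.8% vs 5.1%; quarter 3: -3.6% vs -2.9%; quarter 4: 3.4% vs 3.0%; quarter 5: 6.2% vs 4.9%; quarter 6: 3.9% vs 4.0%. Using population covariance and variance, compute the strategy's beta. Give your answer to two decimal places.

r̄p = 2.4000%,  r̄m = 2.5333%
Cov = Σ(rp − r̄p)(rm − r̄m) / 6 = 7.0483
Var(rm) = Σ(rm − r̄m)² / 6 = 7.6889
β = Cov / Var = 7.0483 / 7.6889 = 0.9167

0.92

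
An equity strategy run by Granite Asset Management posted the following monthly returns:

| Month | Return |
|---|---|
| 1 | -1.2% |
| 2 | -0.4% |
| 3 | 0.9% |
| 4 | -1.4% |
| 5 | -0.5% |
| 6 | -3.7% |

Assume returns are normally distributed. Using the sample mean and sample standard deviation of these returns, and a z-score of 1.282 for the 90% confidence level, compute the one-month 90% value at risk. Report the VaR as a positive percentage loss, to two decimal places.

3.01

r̄ = (-1.2 − 0.4 + 0.9 − 1.4 − 0.5 − 3.7) / 6 = -6.30 / 6 = -1.0500%
Sample σ = √[Σ(r − r̄)² / 5] = √[11.6950 / 5] = √2.3390 = 1.5294%
VaR = −(r̄ − z·σ) = −(-1.0500 − 1.282 × 1.5294) = −(-3.0107) = 3.0107%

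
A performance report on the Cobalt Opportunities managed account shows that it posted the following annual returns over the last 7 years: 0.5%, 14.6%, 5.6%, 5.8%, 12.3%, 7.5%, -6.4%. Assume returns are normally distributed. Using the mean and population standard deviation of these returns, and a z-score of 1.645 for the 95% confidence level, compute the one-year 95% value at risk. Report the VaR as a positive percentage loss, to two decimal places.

5.06

Mean return r̄ = 39.90 / 7 = 5.7000%
Population σ = √[Σ(r − r̄)² / 7] = √[299.4800 / 7] = √42.7829 = 6.5409%
VaR = −(r̄ − z·σ) = −(5.7000 − 1.645 × 6.5409) = −(-5.0598) = 5.0598%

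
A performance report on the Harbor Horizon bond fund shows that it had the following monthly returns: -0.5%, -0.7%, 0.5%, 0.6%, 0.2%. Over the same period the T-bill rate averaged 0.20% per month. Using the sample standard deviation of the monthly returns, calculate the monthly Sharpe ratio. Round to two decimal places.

-0.31

r̄ = (-0.5 − 0.7 + 0.5 + 0.6 + 0.2) / 5 = 0.0200%
Σ(r − r̄)² = (-0.5 − 0.0200)² + (-0.7 − 0.0200)² + (0.5 − 0.0200)² + … = 1.3880
sample σ = √(1.3880 / 4) = √0.3470 = 0.5891%
Sharpe = (r̄ − rf) / σ = (0.0200 − 0.2) / 0.5891 = -0.1800 / 0.5891 = -0.3056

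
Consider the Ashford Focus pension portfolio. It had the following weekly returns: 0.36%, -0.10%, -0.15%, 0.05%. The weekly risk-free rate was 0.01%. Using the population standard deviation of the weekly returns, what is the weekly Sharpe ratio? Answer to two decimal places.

r̄ = (0.36 − 0.1 − 0.15 + 0.05) / 4 = 0.0400%
Population σ = √[Σ(r − r̄)² / 4] = √[0.1582 / 4] = √0.0396 = 0.1990%
Sharpe = (r̄ − rf) / σ = (0.0400 − 0.01) / 0.1990 = 0.0300 / 0.1990 = 0.1508

0.15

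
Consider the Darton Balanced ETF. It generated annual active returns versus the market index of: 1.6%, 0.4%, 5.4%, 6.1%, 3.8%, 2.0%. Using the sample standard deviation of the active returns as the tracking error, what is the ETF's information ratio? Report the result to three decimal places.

1.426

r̄ = (1.6 + 0.4 + 5.4 + 6.1 + 3.8 + 2) / 6 = 19.30 / 6 = 3.2167%
Σ(r − r̄)² = (1.6 − 3.2167)² + (0.4 − 3.2167)² + (5.4 − 3.2167)² + … = 25.4483
sample σ = √(25.4483 / 5) = √5.0897 = 2.2560%
IR = r̄ / tracking error = 3.2167 / 2.2560 = 1.4258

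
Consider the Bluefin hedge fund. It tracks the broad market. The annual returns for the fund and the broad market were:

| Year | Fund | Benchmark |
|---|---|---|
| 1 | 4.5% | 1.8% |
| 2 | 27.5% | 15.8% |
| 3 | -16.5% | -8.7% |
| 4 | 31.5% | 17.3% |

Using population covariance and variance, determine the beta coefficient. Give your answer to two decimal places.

1.80

r̄p = 11.7500%,  r̄m = 6.5500%
Cov = Σ(rp − r̄p)(rm − r̄m) / 4 = 205.8125
Var(rm) = Σ(rm − r̄m)² / 4 = 114.0625
β = Cov / Var = 205.8125 / 114.0625 = 1.8044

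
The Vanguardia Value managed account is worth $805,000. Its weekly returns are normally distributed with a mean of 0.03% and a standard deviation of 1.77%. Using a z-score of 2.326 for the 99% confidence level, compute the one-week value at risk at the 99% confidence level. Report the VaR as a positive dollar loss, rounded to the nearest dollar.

Return at the 99% tail: μ − z·σ = 0.03% − 2.326 × 1.77% = 0.03 − 4.11702 = -4.08702%
VaR = −(-4.08702%) × $805,000 = 4.08702% × $805,000 = $32,901

$32,901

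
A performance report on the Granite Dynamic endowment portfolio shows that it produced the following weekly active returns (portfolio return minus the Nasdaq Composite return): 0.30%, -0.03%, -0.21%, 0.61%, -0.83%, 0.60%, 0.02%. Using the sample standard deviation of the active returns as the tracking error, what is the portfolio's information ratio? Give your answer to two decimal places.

0.13

μ = (0.3 − 0.03 − 0.21 + 0.61 − 0.83 + 0.6 + 0.02) / 7 = 0.460 / 7 = 0.0657%
Sample σ = √[Σ(r − μ)² / 6] = √[1.5262 / 6] = √0.2544 = 0.5044%
IR = μ / tracking error = 0.0657 / 0.5044 = 0.1303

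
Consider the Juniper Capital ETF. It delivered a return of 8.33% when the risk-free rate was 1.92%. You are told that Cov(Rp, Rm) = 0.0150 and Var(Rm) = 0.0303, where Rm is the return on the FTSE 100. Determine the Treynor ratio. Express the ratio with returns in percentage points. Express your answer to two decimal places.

12.95

β = Cov / Var = 0.0150 / 0.0303 = 0.4950
Treynor = (Rp − Rf) / β = (8.33% − 1.92%) / 0.4950 = 6.41 / 0.4950 = 12.9495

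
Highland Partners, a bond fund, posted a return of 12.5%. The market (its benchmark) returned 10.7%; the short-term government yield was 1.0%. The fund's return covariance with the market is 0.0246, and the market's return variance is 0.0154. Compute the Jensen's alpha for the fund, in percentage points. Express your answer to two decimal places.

β = Cov / Var = 0.0246 / 0.0154 = 1.5974
E[R] = Rf + β(Rm − Rf) = 1.0% + 1.5974 × (10.7% − 1.0%) = 16.4948%
α = Rp − E[R] = 12.5% − 16.4948% = -3.9948

-3.99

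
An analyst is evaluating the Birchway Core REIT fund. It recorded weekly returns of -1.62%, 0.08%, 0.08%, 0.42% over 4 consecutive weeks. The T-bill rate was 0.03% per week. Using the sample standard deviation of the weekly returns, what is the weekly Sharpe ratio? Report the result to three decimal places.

Mean return r̄ = -1.040 / 4 = -0.2600%
Sample std dev = √[2.5432 / 3] = 0.9207%
Sharpe = (r̄ − rf) / σ = (-0.2600 − 0.03) / 0.9207 = -0.2900 / 0.9207 = -0.3150

-0.315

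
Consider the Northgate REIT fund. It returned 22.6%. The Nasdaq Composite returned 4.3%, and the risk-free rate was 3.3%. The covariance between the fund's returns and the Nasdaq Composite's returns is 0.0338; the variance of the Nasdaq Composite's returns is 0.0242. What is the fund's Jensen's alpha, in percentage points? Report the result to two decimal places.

17.90

β = Cov / Var = 0.0338 / 0.0242 = 1.3967
E[R] = Rf + β(Rm − Rf) = 3.3% + 1.3967 × (4.3% − 3.3%) = 4.6967%
α = Rp − E[R] = 22.6% − 4.6967% = 17.9033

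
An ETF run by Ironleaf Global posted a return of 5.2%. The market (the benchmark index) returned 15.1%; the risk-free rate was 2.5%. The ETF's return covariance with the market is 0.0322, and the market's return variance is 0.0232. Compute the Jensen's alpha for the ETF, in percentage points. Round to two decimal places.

β = Cov / Var = 0.0322 / 0.0232 = 1.3879
E[R] = Rf + β(Rm − Rf) = 2.5% + 1.3879 × (15.1% − 2.5%) = 19.9875%
α = Rp − E[R] = 5.2% − 19.9875% = -14.7875

-14.79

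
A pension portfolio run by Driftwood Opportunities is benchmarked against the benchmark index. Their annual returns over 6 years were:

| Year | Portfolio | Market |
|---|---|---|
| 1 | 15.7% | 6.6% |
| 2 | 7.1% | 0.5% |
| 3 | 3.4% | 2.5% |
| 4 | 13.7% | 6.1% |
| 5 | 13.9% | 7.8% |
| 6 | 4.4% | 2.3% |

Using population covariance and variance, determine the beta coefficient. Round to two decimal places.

1.59

r̄p = 9.7000%,  r̄m = 4.3000%
Cov = Σ(rp − r̄p)(rm − r̄m) / 6 = 11.2533
Var(rm) = Σ(rm − r̄m)² / 6 = 7.0767
β = Cov / Var = 11.2533 / 7.0767 = 1.5902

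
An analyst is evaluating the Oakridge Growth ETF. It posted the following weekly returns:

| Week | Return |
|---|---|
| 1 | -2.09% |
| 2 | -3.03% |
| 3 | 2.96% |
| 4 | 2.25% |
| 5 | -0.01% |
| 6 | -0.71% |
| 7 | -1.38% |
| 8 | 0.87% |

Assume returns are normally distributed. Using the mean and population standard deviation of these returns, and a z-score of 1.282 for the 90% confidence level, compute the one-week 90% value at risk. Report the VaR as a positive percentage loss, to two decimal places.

2.64

Mean return r̄ = -1.140 / 8 = -0.1425%
Σ(r − r̄)² = (-2.09 − (-0.1425))² + (-3.03 − (-0.1425))² + … = 30.3762
σ = √[30.3762 / 8] = 1.9486%
VaR = −(r̄ − z·σ) = −(-0.1425 − 1.282 × 1.9486) = −(-2.6406) = 2.6406%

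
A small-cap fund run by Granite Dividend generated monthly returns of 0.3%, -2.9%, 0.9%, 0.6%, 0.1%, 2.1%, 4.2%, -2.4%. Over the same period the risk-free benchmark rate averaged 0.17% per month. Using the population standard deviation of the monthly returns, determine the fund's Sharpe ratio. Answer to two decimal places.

0.09

Mean return r̄ = 2.90 / 8 = 0.3625%
Σ(r − r̄)² = (0.3 − 0.3625)² + (-2.9 − 0.3625)² + … = 36.4388
population σ = √(36.4388 / 8) = √4.5549 = 2.1342%
Sharpe = (r̄ − rf) / σ = (0.3625 − 0.17) / 2.1342 = 0.1925 / 2.1342 = 0.0902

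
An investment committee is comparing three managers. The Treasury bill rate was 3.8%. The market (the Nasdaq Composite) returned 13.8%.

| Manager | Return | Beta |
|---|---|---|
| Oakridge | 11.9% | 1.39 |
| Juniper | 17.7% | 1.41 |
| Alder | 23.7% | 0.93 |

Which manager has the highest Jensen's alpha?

Alder

Oakridge: α = 11.9% − [3.8% + 1.39 × (13.8% − 3.8%)] = -5.800
Juniper: α = 17.7% − [3.8% + 1.41 × (13.8% − 3.8%)] = -0.200
Alder: α = 23.7% − [3.8% + 0.93 × (13.8% − 3.8%)] = 10.600
Highest: Alder (10.600).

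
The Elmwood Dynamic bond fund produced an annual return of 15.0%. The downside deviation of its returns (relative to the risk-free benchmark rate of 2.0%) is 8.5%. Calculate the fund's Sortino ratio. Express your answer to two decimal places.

1.53

Sortino = (Rp − Rf) / σd = (15.0% − 2.0%) / 8.5% = 13.00% / 8.5% = 1.5294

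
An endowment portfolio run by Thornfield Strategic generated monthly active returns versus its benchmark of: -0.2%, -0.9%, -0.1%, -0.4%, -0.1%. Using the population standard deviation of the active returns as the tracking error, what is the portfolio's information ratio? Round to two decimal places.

-1.13

r̄ = (-0.2 − 0.9 − 0.1 − 0.4 − 0.1) / 5 = -0.3400%
Population σ = √[Σ(r − r̄)² / 5] = √[0.4520 / 5] = √0.0904 = 0.3007%
IR = r̄ / tracking error = -0.3400 / 0.3007 = -1.1307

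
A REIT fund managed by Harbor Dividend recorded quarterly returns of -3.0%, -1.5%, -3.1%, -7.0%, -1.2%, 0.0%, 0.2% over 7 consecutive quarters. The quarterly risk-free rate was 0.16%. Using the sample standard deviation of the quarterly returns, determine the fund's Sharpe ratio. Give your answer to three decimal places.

r̄ = (-3 − 1.5 − 3.1 − 7 − 1.2 + 0 + 0.2) / 7 = -2.2286%
Σ(r − r̄)² = 36.5743; sample σ = √(36.5743/6) = 2.4690%
Sharpe = (r̄ − rf) / σ = (-2.2286 − 0.16) / 2.4690 = -2.3886 / 2.4690 = -0.9674

-0.967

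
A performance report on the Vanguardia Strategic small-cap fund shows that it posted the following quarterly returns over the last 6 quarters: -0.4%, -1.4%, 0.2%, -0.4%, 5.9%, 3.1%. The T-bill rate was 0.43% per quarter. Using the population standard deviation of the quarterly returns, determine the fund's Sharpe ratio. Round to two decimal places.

r̄ = (-0.4 − 1.4 + 0.2 − 0.4 + 5.9 + 3.1) / 6 = 1.1667%
Σ(r − r̄)² = (-0.4 − 1.1667)² + (-1.4 − 1.1667)² + (0.2 − 1.1667)² + … = 38.5733
σ = √[38.5733 / 6] = 2.5355%
Sharpe = (r̄ − rf) / σ = (1.1667 − 0.43) / 2.5355 = 0.7367 / 2.5355 = 0.2906

0.29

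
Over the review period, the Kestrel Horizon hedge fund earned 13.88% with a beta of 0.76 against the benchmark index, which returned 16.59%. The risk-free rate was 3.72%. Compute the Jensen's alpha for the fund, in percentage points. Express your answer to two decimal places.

0.38

CAPM expected return = Rf + β(Rm − Rf) = 3.72% + 0.76 × (16.59% − 3.72%) = 3.72 + 0.76 × 12.87 = 13.5012%
Jensen's α = Rp − E[R] = 13.88% − 13.5012% = 0.3788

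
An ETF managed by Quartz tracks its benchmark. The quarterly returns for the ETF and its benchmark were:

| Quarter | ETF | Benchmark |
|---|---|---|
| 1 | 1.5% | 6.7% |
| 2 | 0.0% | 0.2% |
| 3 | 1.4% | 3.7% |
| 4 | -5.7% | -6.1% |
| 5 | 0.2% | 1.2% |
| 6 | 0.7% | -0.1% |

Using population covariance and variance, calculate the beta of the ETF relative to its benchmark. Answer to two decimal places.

0.56

r̄p = -0.3167%,  r̄m = 0.9333%
Cov = Σ(rp − r̄p)(rm − r̄m) / 6 = 8.6572
Var(rm) = Σ(rm − r̄m)² / 6 = 15.3422
β = Cov / Var = 8.6572 / 15.3422 = 0.5643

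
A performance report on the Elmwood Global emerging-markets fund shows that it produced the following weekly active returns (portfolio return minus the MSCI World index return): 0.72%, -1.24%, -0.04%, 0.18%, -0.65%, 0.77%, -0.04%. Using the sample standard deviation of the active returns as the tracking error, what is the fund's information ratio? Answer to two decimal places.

Mean return r̄ = -0.300 / 7 = -0.0429%
Sample σ = √[Σ(r − r̄)² / 6] = √[3.0941 / 6] = √0.5157 = 0.7181%
IR = r̄ / tracking error = -0.0429 / 0.7181 = -0.0597

-0.06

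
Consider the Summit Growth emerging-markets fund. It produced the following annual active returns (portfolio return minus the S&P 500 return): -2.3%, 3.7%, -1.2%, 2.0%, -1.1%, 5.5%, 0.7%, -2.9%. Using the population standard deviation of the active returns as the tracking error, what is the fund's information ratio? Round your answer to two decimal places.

0.20

μ = (-2.3 + 3.7 − 1.2 + 2 − 1.1 + 5.5 + 0.7 − 2.9) / 8 = 4.40 / 8 = 0.5500%
Population σ = √[Σ(r − μ)² / 8] = √[62.3600 / 8] = √7.7950 = 2.7920%
IR = μ / tracking error = 0.5500 / 2.7920 = 0.1970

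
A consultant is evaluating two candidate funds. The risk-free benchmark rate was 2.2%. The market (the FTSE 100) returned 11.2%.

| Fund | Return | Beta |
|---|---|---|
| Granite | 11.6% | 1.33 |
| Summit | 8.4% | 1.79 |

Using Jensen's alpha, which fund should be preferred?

Granite

Granite: α = 11.6% − [2.2% + 1.33 × (11.2% − 2.2%)] = -2.570
Summit: α = 8.4% − [2.2% + 1.79 × (11.2% − 2.2%)] = -9.910
Highest: Granite (-2.570).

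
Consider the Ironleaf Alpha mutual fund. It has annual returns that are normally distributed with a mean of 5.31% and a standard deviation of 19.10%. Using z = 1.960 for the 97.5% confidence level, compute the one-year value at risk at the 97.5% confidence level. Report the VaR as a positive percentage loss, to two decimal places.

32.13

VaR (as % loss) = −(μ − z·σ) = −(5.31% − 1.960 × 19.10%) = −(-32.1260%) = 32.1260%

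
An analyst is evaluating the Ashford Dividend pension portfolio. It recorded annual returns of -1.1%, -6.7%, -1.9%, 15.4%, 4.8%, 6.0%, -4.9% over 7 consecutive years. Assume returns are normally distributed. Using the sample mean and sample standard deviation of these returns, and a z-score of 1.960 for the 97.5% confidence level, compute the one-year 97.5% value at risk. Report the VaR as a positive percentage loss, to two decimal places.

Mean return r̄ = 11.60 / 7 = 1.6571%
Σ(r − r̄)² = 350.6971; sample σ = √(350.6971/6) = 7.6452%
VaR = −(r̄ − z·σ) = −(1.6571 − 1.960 × 7.6452) = −(-13.3275) = 13.3275%

13.33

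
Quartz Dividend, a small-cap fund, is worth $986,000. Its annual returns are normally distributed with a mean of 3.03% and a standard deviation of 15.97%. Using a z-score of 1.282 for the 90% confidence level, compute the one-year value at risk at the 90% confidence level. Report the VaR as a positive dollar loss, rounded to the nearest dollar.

Return at the 90% tail: μ − z·σ = 3.03% − 1.282 × 15.97% = 3.03 − 20.47354 = -17.44354%
VaR = −(-17.44354%) × $986,000 = 17.44354% × $986,000 = $171,993

$171,993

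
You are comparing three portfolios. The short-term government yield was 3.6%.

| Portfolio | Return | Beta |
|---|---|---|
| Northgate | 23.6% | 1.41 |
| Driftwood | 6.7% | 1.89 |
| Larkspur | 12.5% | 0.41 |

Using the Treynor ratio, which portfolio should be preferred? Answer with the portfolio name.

Larkspur

Northgate: Treynor = (23.6% − 3.6%) / 1.41 = 14.184
Driftwood: Treynor = (6.7% − 3.6%) / 1.89 = 1.640
Larkspur: Treynor = (12.5% − 3.6%) / 0.41 = 21.707
Highest: Larkspur (21.707).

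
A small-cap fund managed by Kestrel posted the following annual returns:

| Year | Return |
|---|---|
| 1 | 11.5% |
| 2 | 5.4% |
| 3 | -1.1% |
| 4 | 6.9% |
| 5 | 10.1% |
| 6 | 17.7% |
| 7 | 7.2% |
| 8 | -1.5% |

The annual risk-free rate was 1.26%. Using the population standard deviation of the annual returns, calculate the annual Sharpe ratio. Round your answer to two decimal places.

0.97

Mean return r̄ = 56.20 / 8 = 7.0250%
Population σ = √[Σ(r − r̄)² / 8] = √[284.8150 / 8] = √35.6019 = 5.9667%
Sharpe = (r̄ − rf) / σ = (7.0250 − 1.26) / 5.9667 = 5.7650 / 5.9667 = 0.9662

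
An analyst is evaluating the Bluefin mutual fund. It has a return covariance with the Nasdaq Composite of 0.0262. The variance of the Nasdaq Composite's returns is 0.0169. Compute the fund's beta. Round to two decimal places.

1.55

β = Cov(Rp, Rm) / Var(Rm) = 0.0262 / 0.0169 = 1.5503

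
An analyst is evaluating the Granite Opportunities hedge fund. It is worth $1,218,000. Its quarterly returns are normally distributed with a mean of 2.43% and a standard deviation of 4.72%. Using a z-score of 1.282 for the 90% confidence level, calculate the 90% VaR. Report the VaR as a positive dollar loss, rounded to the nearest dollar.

Return at the 90% tail: μ − z·σ = 2.43% − 1.282 × 4.72% = 2.43 − 6.05104 = -3.62104%
VaR = −(-3.62104%) × $1,218,000 = 3.62104% × $1,218,000 = $44,104

$44,104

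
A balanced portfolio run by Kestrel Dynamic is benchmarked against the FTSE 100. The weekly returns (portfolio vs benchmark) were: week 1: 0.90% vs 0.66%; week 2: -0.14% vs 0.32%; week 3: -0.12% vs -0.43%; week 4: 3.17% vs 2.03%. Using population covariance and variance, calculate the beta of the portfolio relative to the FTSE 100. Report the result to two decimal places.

1.44

r̄p = 0.9525%,  r̄m = 0.6450%
Cov = Σ(rp − r̄p)(rm − r̄m) / 4 = 1.1446
Var(rm) = Σ(rm − r̄m)² / 4 = 0.7949
β = Cov / Var = 1.1446 / 0.7949 = 1.4399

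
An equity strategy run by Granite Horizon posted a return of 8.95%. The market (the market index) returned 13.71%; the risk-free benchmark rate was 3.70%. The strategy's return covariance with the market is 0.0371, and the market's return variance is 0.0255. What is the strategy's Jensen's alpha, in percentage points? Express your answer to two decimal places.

-9.31

β = Cov / Var = 0.0371 / 0.0255 = 1.4549
E[R] = Rf + β(Rm − Rf) = 3.70% + 1.4549 × (13.71% − 3.70%) = 18.2635%
α = Rp − E[R] = 8.95% − 18.2635% = -9.3135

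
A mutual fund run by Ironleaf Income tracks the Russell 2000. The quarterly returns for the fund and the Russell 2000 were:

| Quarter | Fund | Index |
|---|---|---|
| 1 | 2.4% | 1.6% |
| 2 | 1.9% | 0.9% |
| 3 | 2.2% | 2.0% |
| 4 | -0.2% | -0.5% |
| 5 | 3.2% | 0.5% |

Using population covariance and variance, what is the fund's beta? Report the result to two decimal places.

0.81

r̄p = 1.9000%,  r̄m = 0.9000%
Cov = Σ(rp − r̄p)(rm − r̄m) / 5 = 0.6200
Var(rm) = Σ(rm − r̄m)² / 5 = 0.7640
β = Cov / Var = 0.6200 / 0.7640 = 0.8115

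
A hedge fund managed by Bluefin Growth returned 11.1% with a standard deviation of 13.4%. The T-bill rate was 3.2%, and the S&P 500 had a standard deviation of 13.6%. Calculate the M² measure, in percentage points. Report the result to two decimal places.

Sharpe = (Rp − Rf) / σp = (11.1% − 3.2%) / 13.4% = 0.5896
M² = Rf + Sharpe × σm = 3.2% + 0.5896 × 13.6% = 11.2186%

11.22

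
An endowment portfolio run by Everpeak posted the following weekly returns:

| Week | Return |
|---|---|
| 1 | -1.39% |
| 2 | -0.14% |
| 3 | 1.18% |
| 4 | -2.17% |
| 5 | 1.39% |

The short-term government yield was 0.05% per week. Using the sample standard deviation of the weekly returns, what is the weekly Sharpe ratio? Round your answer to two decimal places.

-0.18

μ = (-1.39 − 0.14 + 1.18 − 2.17 + 1.39) / 5 = -0.2260%
Σ(r − μ)² = 9.7297; sample σ = √(9.7297/4) = 1.5596%
Sharpe = (μ − rf) / σ = (-0.2260 − 0.05) / 1.5596 = -0.2760 / 1.5596 = -0.1770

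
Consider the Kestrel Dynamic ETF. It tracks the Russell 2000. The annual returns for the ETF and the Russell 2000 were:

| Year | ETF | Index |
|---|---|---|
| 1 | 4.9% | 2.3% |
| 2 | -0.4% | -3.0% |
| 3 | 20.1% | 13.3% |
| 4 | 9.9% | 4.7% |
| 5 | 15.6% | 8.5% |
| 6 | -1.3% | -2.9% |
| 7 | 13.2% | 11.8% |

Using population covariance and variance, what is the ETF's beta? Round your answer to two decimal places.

r̄p = 8.8571%,  r̄m = 4.9571%
Cov = Σ(rp − r̄p)(rm − r̄m) / 7 = 44.4453
Var(rm) = Σ(rm − r̄m)² / 7 = 37.3082
β = Cov / Var = 44.4453 / 37.3082 = 1.1913

1.19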